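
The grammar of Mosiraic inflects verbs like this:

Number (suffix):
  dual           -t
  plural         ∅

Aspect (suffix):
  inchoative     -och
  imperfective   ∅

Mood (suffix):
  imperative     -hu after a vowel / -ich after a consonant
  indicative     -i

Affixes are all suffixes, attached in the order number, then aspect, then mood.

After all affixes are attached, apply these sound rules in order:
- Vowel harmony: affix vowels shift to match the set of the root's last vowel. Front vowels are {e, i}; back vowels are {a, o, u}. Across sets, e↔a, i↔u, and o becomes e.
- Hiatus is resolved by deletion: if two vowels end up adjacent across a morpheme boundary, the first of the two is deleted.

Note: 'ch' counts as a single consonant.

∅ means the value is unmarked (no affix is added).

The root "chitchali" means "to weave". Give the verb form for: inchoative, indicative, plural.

number = plural: zero marking, form stays chitchali.
Attach aspect inchoative -och → chitchalioch.
Attach mood indicative -i → chitchaliochi.
Apply vowel harmony: chitchaliochi → chitchaliechi.
Apply vowel deletion: chitchaliechi → chitchalechi.

chitchalechi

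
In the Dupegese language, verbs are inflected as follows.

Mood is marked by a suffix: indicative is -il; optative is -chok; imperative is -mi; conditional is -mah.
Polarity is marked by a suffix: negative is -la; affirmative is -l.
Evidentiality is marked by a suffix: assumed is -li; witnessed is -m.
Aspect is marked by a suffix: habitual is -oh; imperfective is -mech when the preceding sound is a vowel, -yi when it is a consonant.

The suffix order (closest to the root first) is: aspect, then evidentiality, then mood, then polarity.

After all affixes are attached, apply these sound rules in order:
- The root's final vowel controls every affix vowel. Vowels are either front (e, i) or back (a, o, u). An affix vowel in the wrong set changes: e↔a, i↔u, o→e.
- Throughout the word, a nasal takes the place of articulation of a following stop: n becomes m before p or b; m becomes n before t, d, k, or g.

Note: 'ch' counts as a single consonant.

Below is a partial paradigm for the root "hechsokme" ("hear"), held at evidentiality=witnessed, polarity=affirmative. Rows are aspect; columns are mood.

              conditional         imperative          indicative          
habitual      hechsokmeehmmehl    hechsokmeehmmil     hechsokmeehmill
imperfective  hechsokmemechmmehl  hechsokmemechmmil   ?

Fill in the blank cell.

Attach aspect imperfective -mech (after vowel 'e') → hechsokmemech.
Attach evidentiality witnessed -m → hechsokmemechm.
Attach mood indicative -il → hechsokmemechmil.
Attach polarity affirmative -l → hechsokmemechmill.
Vowel harmony: no change.
Nasal assimilation: no change.

hechsokmemechmill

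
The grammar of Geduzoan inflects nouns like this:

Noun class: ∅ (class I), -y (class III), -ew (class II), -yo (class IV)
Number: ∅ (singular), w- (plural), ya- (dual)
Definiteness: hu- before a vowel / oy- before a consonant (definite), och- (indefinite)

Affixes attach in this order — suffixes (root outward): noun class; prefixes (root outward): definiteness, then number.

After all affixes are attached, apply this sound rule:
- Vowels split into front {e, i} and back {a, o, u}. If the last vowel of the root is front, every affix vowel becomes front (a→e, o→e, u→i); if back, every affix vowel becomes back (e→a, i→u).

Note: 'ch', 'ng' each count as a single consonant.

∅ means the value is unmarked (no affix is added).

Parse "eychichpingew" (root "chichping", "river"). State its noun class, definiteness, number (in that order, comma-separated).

Segment: oy-chichping-ew.
noun class: -ew → class II.
definiteness: hu/oy- → definite.
number: ∅ → singular.

class II, definite, singular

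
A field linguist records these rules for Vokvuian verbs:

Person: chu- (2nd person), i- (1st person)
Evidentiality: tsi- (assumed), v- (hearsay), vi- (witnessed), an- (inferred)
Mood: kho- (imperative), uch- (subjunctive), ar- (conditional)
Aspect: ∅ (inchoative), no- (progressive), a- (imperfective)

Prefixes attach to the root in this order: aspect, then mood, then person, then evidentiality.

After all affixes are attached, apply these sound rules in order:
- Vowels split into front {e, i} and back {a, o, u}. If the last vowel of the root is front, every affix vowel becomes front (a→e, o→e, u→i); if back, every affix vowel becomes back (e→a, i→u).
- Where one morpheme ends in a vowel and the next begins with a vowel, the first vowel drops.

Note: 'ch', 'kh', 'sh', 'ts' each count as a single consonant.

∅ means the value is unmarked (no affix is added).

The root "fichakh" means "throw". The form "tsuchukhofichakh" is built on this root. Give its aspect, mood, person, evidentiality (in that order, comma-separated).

Segment: tsi-chu-kho-fichakh.
aspect: ∅ → inchoative.
mood: kho- → imperative.
person: chu- → 2nd person.
evidentiality: tsi- → assumed.

inchoative, imperative, 2nd person, assumed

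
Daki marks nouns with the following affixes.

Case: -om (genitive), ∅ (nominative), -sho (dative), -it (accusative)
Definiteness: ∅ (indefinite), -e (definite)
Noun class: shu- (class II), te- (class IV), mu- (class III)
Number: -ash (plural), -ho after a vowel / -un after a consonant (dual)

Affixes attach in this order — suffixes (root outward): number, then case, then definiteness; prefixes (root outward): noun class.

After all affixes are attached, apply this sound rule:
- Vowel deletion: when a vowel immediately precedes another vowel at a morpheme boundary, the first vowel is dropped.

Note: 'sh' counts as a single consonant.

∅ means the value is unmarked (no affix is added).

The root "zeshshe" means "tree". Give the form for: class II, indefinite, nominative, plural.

shuzeshshash

Attach noun class class II shu- → shuzeshshe.
Attach number plural -ash → shuzeshsheash.
case = nominative: zero marking, form stays shuzeshsheash.
definiteness = indefinite: zero marking, form stays shuzeshsheash.
Apply vowel deletion: shuzeshsheash → shuzeshshash.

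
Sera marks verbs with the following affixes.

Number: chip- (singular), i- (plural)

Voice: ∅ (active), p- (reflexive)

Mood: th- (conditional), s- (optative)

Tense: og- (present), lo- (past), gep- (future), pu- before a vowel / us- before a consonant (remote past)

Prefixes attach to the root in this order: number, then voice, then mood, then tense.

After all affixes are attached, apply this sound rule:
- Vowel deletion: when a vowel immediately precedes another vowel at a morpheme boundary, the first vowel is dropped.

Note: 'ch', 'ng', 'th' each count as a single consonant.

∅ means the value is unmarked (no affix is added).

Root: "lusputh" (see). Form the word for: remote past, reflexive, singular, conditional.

usthpchiplusputh

Attach number singular chip- → chiplusputh.
Attach voice reflexive p- → pchiplusputh.
Attach mood conditional th- → thpchiplusputh.
Attach tense remote past us- (before consonant 'th') → usthpchiplusputh.
Vowel deletion: no change.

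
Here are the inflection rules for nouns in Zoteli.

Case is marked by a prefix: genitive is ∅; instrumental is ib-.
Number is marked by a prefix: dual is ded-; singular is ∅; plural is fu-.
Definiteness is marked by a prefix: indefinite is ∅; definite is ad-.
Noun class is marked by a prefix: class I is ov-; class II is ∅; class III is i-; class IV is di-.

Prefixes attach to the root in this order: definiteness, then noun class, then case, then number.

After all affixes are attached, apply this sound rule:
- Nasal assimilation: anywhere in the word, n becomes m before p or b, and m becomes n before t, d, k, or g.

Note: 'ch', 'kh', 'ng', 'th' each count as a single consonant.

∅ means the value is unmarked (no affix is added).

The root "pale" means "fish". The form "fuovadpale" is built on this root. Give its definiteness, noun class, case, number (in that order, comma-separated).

definite, class I, genitive, plural

Segment: fu-ov-ad-pale.
definiteness: ad- → definite.
noun class: ov- → class I.
case: ∅ → genitive.
number: fu- → plural.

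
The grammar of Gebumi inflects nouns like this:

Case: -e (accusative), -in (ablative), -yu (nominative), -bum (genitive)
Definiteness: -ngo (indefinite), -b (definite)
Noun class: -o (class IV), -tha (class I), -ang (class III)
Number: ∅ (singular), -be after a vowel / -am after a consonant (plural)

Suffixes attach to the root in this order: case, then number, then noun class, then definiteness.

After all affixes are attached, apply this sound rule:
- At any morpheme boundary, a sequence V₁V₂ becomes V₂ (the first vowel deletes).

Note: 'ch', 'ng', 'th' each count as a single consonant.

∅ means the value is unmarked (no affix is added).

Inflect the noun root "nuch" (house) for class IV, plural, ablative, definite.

nuchinamob

Attach case ablative -in → nuchin.
Attach number plural -am (after consonant 'n') → nuchinam.
Attach noun class class IV -o → nuchinamo.
Attach definiteness definite -b → nuchinamob.
Vowel deletion: no change.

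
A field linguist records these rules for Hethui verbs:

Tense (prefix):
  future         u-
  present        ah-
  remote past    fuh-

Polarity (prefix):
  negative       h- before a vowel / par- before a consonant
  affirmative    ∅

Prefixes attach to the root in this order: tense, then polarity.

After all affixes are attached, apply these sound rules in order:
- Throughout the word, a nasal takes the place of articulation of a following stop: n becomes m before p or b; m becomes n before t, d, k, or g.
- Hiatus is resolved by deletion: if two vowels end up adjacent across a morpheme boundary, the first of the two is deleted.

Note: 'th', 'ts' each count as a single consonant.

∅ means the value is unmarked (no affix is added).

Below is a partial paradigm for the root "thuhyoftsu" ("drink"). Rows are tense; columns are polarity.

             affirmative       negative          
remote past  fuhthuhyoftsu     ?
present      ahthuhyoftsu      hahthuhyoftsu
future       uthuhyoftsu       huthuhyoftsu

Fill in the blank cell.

Attach tense remote past fuh- → fuhthuhyoftsu.
Attach polarity negative par- (before consonant 'f') → parfuhthuhyoftsu.
Nasal assimilation: no change.
Vowel deletion: no change.

parfuhthuhyoftsu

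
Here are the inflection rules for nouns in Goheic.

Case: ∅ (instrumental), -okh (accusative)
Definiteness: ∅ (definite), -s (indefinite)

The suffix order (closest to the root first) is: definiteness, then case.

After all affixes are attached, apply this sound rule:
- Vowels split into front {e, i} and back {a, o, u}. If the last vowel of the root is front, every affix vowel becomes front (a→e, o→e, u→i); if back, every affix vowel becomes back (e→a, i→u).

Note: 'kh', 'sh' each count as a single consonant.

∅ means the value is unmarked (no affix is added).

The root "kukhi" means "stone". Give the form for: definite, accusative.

definiteness = definite: zero marking, form stays kukhi.
Attach case accusative -okh → kukhiokh.
Apply vowel harmony: kukhiokh → kukhiekh.

kukhiekh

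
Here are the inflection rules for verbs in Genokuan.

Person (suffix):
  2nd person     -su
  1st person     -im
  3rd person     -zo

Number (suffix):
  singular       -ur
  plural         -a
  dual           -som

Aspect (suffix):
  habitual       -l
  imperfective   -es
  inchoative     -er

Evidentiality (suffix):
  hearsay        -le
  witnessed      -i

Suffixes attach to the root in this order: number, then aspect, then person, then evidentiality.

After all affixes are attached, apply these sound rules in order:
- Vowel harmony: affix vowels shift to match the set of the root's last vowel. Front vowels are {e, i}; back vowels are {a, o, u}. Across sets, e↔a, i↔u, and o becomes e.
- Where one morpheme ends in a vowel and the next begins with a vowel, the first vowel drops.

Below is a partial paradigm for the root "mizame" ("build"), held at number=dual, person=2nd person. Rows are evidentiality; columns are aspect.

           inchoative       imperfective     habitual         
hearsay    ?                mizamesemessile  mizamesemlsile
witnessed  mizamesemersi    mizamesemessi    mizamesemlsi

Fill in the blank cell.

mizamesemersile

Attach number dual -som → mizamesom.
Attach aspect inchoative -er → mizamesomer.
Attach person 2nd person -su → mizamesomersu.
Attach evidentiality hearsay -le → mizamesomersule.
Apply vowel harmony: mizamesomersule → mizamesemersile.
Vowel deletion: no change.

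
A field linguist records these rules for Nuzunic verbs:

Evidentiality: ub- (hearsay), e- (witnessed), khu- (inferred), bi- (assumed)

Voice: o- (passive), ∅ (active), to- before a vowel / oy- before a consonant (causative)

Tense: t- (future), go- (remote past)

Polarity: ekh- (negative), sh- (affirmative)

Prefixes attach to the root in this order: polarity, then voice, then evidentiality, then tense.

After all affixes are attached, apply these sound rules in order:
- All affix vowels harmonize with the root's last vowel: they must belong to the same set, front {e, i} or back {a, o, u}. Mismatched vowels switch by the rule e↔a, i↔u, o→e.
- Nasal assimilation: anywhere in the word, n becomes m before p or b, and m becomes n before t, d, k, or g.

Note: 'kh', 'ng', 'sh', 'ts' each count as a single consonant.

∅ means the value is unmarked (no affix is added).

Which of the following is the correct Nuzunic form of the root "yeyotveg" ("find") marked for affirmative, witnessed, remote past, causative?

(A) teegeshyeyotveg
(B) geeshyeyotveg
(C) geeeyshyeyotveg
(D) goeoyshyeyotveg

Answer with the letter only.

Attach polarity affirmative sh- → shyeyotveg.
Attach voice causative oy- (before consonant 'sh') → oyshyeyotveg.
Attach evidentiality witnessed e- → eoyshyeyotveg.
Attach tense remote past go- → goeoyshyeyotveg.
Apply vowel harmony: goeoyshyeyotveg → geeeyshyeyotveg.
Nasal assimilation: no change.
So the correct form is geeeyshyeyotveg, option (C).
(D) goeoyshyeyotveg is wrong: it fails to apply the sound rule(s).
(A) teegeshyeyotveg is wrong: it has the affixes in the wrong order.
(B) geeshyeyotveg is wrong: it uses active instead of causative for voice.

C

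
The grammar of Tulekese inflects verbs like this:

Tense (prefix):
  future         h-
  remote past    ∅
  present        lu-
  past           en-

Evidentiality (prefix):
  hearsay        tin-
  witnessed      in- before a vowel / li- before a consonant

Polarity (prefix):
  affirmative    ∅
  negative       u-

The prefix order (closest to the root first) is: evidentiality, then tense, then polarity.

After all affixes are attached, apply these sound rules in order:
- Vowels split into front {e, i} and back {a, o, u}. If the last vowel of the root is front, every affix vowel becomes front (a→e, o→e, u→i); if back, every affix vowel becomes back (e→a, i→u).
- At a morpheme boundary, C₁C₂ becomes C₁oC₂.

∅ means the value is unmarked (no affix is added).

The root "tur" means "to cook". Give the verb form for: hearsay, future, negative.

Attach evidentiality hearsay tin- → tintur.
Attach tense future h- → htintur.
Attach polarity negative u- → uhtintur.
Apply vowel harmony: uhtintur → uhtuntur.
Apply epenthesis: uhtuntur → uhotunotur.

uhotunotur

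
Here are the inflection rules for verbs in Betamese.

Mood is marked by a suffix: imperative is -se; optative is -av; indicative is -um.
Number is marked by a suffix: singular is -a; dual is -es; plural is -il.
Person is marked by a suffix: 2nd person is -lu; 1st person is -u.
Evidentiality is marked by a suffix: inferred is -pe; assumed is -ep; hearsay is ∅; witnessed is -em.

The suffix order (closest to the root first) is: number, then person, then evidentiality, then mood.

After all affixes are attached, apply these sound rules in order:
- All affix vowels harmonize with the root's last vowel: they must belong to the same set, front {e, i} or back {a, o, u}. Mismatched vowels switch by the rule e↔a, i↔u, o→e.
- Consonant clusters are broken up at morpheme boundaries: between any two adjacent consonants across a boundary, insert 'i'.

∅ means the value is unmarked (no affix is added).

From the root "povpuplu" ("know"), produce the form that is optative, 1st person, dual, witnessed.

Attach number dual -es → povpuplues.
Attach person 1st person -u → povpupluesu.
Attach evidentiality witnessed -em → povpupluesuem.
Attach mood optative -av → povpupluesuemav.
Apply vowel harmony: povpupluesuemav → povpupluasuamav.
Epenthesis: no change.

povpupluasuamav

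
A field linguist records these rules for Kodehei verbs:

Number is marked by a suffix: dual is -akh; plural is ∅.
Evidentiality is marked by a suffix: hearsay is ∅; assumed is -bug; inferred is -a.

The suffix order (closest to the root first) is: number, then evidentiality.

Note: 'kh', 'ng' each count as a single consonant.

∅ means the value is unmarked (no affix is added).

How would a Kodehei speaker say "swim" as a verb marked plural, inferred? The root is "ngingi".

ngingia

number = plural: zero marking, form stays ngingi.
Attach evidentiality inferred -a → ngingia.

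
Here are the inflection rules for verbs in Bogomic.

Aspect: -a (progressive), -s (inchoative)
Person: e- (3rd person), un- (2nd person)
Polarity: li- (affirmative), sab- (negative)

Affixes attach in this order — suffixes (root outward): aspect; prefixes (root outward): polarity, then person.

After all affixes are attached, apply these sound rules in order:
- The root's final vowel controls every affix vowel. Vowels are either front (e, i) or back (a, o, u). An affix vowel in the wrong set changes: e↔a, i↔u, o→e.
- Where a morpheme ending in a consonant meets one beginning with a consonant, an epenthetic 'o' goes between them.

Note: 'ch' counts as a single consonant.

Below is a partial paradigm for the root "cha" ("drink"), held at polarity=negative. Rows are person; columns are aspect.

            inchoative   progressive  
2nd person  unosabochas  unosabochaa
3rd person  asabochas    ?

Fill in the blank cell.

asabochaa

Attach polarity negative sab- → sabcha.
Attach person 3rd person e- → esabcha.
Attach aspect progressive -a → esabchaa.
Apply vowel harmony: esabchaa → asabchaa.
Apply epenthesis: asabchaa → asabochaa.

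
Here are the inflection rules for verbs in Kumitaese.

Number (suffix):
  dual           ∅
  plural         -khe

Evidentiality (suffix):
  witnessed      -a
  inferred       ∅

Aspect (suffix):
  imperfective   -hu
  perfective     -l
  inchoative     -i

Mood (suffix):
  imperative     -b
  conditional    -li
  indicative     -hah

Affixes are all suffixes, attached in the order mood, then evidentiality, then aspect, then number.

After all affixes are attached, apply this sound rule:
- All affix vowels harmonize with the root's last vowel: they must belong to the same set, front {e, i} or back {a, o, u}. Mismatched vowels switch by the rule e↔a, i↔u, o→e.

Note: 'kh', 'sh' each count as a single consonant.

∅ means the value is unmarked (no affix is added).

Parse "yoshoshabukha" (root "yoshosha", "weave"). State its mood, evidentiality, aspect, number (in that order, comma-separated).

imperative, inferred, inchoative, plural

Segment: yoshosha-b-i-khe.
mood: -b → imperative.
evidentiality: ∅ → inferred.
aspect: -i → inchoative.
number: -khe → plural.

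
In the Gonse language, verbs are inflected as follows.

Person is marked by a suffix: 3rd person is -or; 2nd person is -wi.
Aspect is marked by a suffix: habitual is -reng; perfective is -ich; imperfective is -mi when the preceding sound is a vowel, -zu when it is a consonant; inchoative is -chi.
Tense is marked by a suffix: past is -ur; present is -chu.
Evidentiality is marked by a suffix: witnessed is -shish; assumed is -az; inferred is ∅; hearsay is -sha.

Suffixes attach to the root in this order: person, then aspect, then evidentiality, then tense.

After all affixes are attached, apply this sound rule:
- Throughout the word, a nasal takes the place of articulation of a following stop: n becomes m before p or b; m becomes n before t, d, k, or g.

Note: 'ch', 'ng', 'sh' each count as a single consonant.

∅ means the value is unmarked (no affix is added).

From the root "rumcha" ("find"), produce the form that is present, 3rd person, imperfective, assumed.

rumchaorzuazchu

Attach person 3rd person -or → rumchaor.
Attach aspect imperfective -zu (after consonant 'r') → rumchaorzu.
Attach evidentiality assumed -az → rumchaorzuaz.
Attach tense present -chu → rumchaorzuazchu.
Nasal assimilation: no change.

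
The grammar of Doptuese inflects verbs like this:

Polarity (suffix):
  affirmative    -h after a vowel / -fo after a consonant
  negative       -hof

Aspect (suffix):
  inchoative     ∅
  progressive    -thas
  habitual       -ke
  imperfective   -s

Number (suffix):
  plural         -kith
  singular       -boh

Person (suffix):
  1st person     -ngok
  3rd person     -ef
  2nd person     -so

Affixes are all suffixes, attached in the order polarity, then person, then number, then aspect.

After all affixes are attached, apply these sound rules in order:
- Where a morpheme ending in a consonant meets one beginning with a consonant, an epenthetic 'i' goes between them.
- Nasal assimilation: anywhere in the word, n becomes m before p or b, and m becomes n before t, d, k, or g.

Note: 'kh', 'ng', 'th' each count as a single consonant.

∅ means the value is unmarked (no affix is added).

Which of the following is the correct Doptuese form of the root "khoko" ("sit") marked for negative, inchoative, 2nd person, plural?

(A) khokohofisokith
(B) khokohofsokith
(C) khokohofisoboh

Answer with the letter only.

A

Attach polarity negative -hof → khokohof.
Attach person 2nd person -so → khokohofso.
Attach number plural -kith → khokohofsokith.
aspect = inchoative: zero marking, form stays khokohofsokith.
Apply epenthesis: khokohofsokith → khokohofisokith.
Nasal assimilation: no change.
So the correct form is khokohofisokith, option (A).
(B) khokohofsokith is wrong: it fails to apply the sound rule(s).
(C) khokohofisoboh is wrong: it uses singular instead of plural for number.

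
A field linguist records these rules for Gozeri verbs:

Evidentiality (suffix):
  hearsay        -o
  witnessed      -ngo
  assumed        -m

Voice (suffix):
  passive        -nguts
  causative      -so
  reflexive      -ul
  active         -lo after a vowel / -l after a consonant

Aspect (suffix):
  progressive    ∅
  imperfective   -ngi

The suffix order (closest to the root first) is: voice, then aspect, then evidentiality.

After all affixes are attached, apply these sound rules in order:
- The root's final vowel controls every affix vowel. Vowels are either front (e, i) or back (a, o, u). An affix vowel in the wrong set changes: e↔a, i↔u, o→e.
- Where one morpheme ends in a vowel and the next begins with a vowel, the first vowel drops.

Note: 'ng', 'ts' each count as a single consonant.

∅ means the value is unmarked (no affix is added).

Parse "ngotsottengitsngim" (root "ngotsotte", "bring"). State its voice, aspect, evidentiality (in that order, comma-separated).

passive, imperfective, assumed

Segment: ngotsotte-nguts-ngi-m.
voice: -nguts → passive.
aspect: -ngi → imperfective.
evidentiality: -m → assumed.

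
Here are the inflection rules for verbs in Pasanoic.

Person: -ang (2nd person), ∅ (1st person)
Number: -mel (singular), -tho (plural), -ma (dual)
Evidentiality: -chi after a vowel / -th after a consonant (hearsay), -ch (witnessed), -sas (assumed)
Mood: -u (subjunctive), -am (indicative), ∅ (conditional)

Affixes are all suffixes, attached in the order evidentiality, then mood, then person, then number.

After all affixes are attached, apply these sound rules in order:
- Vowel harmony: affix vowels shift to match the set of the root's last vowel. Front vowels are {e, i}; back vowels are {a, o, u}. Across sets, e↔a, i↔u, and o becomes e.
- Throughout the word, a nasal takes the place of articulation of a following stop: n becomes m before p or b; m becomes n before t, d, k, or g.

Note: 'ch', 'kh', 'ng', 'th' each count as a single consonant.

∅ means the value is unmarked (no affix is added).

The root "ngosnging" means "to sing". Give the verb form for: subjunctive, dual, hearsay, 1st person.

ngosngingthime

Attach evidentiality hearsay -th (after consonant 'ng') → ngosngingth.
Attach mood subjunctive -u → ngosngingthu.
person = 1st person: zero marking, form stays ngosngingthu.
Attach number dual -ma → ngosngingthuma.
Apply vowel harmony: ngosngingthuma → ngosngingthime.
Nasal assimilation: no change.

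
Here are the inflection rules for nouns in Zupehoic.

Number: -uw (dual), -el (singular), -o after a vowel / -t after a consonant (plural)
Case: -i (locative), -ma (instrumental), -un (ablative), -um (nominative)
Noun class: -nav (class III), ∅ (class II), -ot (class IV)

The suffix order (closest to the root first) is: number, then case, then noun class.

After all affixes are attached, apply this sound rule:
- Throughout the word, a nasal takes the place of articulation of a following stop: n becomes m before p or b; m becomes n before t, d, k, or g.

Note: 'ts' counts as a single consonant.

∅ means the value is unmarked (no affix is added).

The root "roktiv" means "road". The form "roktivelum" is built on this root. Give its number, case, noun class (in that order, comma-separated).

Segment: roktiv-el-um.
number: -el → singular.
case: -um → nominative.
noun class: ∅ → class II.

singular, nominative, class II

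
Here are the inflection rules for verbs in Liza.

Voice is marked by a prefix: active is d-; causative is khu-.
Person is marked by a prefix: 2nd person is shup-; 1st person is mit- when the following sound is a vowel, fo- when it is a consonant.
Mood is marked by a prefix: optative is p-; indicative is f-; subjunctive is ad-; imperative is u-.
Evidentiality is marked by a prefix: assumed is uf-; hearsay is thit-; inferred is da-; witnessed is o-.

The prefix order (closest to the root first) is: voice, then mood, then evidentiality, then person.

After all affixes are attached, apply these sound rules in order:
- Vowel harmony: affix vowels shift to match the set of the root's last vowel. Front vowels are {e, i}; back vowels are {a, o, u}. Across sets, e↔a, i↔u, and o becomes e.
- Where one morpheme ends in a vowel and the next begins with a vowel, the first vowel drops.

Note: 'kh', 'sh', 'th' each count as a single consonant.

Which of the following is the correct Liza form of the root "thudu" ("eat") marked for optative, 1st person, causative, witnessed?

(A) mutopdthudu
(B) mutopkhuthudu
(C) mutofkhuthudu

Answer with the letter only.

B

Attach voice causative khu- → khuthudu.
Attach mood optative p- → pkhuthudu.
Attach evidentiality witnessed o- → opkhuthudu.
Attach person 1st person mit- (before vowel 'o') → mitopkhuthudu.
Apply vowel harmony: mitopkhuthudu → mutopkhuthudu.
Vowel deletion: no change.
So the correct form is mutopkhuthudu, option (B).
(C) mutofkhuthudu is wrong: it uses indicative instead of optative for mood.
(A) mutopdthudu is wrong: it uses active instead of causative for voice.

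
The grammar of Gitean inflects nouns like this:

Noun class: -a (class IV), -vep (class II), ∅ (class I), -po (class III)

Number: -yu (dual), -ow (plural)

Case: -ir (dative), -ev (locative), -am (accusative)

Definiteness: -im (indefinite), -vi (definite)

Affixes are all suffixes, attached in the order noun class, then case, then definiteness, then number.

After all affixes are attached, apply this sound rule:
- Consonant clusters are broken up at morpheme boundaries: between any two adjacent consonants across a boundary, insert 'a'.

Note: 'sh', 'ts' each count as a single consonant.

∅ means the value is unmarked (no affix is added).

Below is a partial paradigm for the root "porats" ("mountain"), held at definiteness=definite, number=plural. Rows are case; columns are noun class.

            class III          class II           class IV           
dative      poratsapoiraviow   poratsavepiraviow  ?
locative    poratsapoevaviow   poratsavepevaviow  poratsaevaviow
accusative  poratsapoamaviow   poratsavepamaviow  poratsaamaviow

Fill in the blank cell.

poratsairaviow

Attach noun class class IV -a → poratsa.
Attach case dative -ir → poratsair.
Attach definiteness definite -vi → poratsairvi.
Attach number plural -ow → poratsairviow.
Apply epenthesis: poratsairviow → poratsairaviow.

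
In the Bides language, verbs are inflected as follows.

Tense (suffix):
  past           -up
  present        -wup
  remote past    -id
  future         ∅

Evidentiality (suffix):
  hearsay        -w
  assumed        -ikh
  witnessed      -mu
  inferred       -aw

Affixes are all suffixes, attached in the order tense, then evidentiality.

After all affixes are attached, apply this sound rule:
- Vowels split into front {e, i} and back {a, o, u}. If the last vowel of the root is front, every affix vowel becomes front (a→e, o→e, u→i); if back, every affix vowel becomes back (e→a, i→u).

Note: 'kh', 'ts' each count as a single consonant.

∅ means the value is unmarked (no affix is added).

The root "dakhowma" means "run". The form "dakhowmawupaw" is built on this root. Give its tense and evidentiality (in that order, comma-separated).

Segment: dakhowma-wup-aw.
tense: -wup → present.
evidentiality: -aw → inferred.

present, inferred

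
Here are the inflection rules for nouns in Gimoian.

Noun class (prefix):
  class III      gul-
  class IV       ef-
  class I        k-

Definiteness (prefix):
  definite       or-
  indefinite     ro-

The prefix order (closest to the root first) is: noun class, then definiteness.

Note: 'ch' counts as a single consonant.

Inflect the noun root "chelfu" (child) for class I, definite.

orkchelfu

Attach noun class class I k- → kchelfu.
Attach definiteness definite or- → orkchelfu.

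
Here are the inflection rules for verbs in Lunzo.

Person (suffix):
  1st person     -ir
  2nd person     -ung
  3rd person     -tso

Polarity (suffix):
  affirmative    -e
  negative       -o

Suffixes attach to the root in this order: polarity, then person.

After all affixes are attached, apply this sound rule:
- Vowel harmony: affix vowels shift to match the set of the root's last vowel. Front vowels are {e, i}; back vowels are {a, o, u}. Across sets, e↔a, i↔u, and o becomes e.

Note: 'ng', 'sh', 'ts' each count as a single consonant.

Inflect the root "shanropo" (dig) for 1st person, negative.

shanropoour

Attach polarity negative -o → shanropoo.
Attach person 1st person -ir → shanropooir.
Apply vowel harmony: shanropooir → shanropoour.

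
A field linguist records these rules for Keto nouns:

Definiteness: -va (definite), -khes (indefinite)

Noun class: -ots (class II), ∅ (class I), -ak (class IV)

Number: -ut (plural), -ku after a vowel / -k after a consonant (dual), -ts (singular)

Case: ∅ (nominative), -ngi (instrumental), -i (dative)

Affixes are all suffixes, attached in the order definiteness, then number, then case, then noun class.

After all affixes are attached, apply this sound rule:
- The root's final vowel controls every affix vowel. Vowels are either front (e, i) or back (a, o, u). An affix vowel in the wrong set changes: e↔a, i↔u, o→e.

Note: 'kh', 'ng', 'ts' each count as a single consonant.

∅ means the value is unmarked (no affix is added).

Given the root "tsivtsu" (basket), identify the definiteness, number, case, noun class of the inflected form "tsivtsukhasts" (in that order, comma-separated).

Segment: tsivtsu-khes-ts.
definiteness: -khes → indefinite.
number: -ts → singular.
case: ∅ → nominative.
noun class: ∅ → class I.

indefinite, singular, nominative, class I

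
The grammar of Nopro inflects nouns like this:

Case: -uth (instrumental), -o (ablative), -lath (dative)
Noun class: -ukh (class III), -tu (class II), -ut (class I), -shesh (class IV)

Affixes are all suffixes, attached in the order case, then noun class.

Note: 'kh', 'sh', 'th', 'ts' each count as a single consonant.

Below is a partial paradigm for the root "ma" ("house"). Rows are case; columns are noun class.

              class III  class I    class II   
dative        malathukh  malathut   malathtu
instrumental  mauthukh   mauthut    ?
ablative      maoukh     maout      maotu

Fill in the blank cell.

mauthtu

Attach case instrumental -uth → mauth.
Attach noun class class II -tu → mauthtu.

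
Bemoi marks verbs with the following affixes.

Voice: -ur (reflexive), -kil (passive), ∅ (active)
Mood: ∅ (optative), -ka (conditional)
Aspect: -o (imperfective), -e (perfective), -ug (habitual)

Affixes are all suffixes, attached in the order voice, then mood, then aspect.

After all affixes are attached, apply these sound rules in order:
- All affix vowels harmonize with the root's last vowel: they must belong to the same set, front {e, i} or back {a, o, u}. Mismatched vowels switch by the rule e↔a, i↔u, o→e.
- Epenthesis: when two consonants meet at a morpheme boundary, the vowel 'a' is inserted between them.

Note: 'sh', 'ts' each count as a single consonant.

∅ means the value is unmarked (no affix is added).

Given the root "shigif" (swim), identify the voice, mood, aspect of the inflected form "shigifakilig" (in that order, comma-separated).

Segment: shigif-kil-ug.
voice: -kil → passive.
mood: ∅ → optative.
aspect: -ug → habitual.

passive, optative, habitual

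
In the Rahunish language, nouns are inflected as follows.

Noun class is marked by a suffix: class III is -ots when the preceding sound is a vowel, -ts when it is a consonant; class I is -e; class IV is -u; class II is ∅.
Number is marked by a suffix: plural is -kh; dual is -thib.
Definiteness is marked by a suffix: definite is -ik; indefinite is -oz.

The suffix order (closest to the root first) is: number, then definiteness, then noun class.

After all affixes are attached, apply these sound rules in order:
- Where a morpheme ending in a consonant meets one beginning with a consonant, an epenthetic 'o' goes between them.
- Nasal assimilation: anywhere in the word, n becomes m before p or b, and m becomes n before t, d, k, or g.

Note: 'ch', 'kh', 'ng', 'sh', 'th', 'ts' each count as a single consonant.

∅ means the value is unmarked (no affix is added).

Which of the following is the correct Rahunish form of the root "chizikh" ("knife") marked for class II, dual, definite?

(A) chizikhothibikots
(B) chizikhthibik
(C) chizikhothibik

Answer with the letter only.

C

Attach number dual -thib → chizikhthib.
Attach definiteness definite -ik → chizikhthibik.
noun class = class II: zero marking, form stays chizikhthibik.
Apply epenthesis: chizikhthibik → chizikhothibik.
Nasal assimilation: no change.
So the correct form is chizikhothibik, option (C).
(A) chizikhothibikots is wrong: it uses class III instead of class II for noun class.
(B) chizikhthibik is wrong: it fails to apply the sound rule(s).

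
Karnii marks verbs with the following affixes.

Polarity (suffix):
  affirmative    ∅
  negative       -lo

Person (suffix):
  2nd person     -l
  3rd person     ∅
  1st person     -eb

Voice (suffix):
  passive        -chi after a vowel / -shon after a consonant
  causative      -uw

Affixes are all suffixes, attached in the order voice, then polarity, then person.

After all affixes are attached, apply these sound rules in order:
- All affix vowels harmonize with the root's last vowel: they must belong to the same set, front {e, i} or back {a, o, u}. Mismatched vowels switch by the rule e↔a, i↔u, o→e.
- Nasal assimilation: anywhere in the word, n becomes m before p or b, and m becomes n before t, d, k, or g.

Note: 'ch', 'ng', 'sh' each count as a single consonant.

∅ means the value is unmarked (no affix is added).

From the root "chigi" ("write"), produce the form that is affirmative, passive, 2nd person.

chigichil

Attach voice passive -chi (after vowel 'i') → chigichi.
polarity = affirmative: zero marking, form stays chigichi.
Attach person 2nd person -l → chigichil.
Vowel harmony: no change.
Nasal assimilation: no change.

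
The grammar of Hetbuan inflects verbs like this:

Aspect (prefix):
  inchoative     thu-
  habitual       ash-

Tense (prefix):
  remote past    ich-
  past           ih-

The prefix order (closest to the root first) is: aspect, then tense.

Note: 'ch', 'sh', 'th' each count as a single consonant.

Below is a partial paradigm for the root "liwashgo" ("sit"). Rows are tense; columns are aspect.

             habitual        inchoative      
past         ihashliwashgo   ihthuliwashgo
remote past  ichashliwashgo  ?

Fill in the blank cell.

ichthuliwashgo

Attach aspect inchoative thu- → thuliwashgo.
Attach tense remote past ich- → ichthuliwashgo.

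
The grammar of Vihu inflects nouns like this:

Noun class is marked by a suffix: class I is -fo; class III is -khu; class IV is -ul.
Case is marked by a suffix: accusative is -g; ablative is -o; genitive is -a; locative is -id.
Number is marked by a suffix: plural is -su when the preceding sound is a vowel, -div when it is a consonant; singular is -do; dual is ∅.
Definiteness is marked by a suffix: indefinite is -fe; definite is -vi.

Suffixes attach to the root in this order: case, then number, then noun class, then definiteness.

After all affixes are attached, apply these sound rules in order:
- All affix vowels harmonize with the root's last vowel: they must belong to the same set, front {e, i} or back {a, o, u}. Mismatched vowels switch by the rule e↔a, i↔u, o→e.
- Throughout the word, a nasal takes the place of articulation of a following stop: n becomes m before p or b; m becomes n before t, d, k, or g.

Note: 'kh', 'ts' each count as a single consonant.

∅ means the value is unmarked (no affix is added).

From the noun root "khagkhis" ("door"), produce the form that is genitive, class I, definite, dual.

khagkhisefevi

Attach case genitive -a → khagkhisa.
number = dual: zero marking, form stays khagkhisa.
Attach noun class class I -fo → khagkhisafo.
Attach definiteness definite -vi → khagkhisafovi.
Apply vowel harmony: khagkhisafovi → khagkhisefevi.
Nasal assimilation: no change.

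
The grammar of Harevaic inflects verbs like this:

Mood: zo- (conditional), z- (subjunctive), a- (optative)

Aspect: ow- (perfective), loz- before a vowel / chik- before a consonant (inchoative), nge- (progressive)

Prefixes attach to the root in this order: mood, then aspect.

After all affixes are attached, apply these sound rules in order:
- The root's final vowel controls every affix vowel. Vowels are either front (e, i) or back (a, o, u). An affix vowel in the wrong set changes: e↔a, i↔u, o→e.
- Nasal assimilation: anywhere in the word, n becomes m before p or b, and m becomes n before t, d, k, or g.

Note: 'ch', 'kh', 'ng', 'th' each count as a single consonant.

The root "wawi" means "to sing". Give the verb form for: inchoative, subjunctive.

chikzwawi

Attach mood subjunctive z- → zwawi.
Attach aspect inchoative chik- (before consonant 'z') → chikzwawi.
Vowel harmony: no change.
Nasal assimilation: no change.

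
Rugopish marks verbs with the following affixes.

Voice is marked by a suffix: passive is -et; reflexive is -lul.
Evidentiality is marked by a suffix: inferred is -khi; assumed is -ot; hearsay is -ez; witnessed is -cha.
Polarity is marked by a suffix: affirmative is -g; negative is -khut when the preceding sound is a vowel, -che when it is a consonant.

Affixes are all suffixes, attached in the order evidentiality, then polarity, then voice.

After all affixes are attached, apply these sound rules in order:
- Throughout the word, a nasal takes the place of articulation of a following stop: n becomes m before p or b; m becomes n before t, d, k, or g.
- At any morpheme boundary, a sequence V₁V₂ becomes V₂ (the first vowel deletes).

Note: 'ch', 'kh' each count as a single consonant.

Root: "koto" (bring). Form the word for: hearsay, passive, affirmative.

kotezget

Attach evidentiality hearsay -ez → kotoez.
Attach polarity affirmative -g → kotoezg.
Attach voice passive -et → kotoezget.
Nasal assimilation: no change.
Apply vowel deletion: kotoezget → kotezget.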